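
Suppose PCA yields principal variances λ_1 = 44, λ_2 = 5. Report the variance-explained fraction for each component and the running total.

Step 1 — total variance = trace(Sigma) = Σ λ_i = 44 + 5 = 49.

Step 2 — fraction explained by component i = λ_i / Σ λ:
  PC1: 44/49 = 0.898
  PC2: 5/49 = 0.102

Step 3 — cumulative fraction after k components = (λ_1 + ... + λ_k) / Σ λ:
  k = 1: 44/49 = 0.898
  k = 2: (44 + 5)/49 = 49/49 = 1

Summary (fraction, with percent):

explained: PC1 0.898 (89.8%), PC2 0.102 (10.2%);  cumulative: 0.898, 1


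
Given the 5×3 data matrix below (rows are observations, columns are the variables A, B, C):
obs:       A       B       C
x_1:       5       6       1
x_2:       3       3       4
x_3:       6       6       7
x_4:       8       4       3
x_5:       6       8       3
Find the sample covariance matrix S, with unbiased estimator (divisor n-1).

Step 1 — column means:
  mean(A) = (5 + 3 + 6 + 8 + 6) / 5 = 28/5 = 5.6
  mean(B) = (6 + 3 + 6 + 4 + 8) / 5 = 27/5 = 5.4
  mean(C) = (1 + 4 + 7 + 3 + 3) / 5 = 18/5 = 3.6

Step 2 — sample covariance S[i,j] = (1/(n-1)) · Σ_k (x_{k,i} - mean_i) · (x_{k,j} - mean_j), with n-1 = 4.
  S[A,A] = ((-0.6)·(-0.6) + (-2.6)·(-2.6) + (0.4)·(0.4) + (2.4)·(2.4) + (0.4)·(0.4)) / 4 = 13.2/4 = 3.3
  S[A,B] = ((-0.6)·(0.6) + (-2.6)·(-2.4) + (0.4)·(0.6) + (2.4)·(-1.4) + (0.4)·(2.6)) / 4 = 3.8/4 = 0.95
  S[A,C] = ((-0.6)·(-2.6) + (-2.6)·(0.4) + (0.4)·(3.4) + (2.4)·(-0.6) + (0.4)·(-0.6)) / 4 = 0.2/4 = 0.05
  S[B,B] = ((0.6)·(0.6) + (-2.4)·(-2.4) + (0.6)·(0.6) + (-1.4)·(-1.4) + (2.6)·(2.6)) / 4 = 15.2/4 = 3.8
  S[B,C] = ((0.6)·(-2.6) + (-2.4)·(0.4) + (0.6)·(3.4) + (-1.4)·(-0.6) + (2.6)·(-0.6)) / 4 = -1.2/4 = -0.3
  S[C,C] = ((-2.6)·(-2.6) + (0.4)·(0.4) + (3.4)·(3.4) + (-0.6)·(-0.6) + (-0.6)·(-0.6)) / 4 = 19.2/4 = 4.8

S is symmetric (S[j,i] = S[i,j]). Assembling:

S = [[3.3, 0.95, 0.05],
 [0.95, 3.8, -0.3],
 [0.05, -0.3, 4.8]]


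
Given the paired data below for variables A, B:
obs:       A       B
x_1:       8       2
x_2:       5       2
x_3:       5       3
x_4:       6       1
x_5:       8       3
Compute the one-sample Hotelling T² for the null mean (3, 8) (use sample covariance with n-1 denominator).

Step 1 — sample mean vector:
  mean(A) = (8 + 5 + 5 + 6 + 8) / 5 = 32/5 = 6.4
  mean(B) = (2 + 2 + 3 + 1 + 3) / 5 = 11/5 = 2.2
  x̄ = (6.4, 2.2),  deviation x̄ - mu_0 = (6.4, 2.2) - (3, 8) = (3.4, -5.8).

Step 2 — sample covariance matrix, S[i,j] = (1/(n-1)) · Σ_k (x_{k,i} - mean_i) · (x_{k,j} - mean_j), divisor n-1 = 4:
  S[A,A] = ((1.6)·(1.6) + (-1.4)·(-1.4) + (-1.4)·(-1.4) + (-0.4)·(-0.4) + (1.6)·(1.6)) / 4 = 9.2/4 = 2.3
  S[A,B] = ((1.6)·(-0.2) + (-1.4)·(-0.2) + (-1.4)·(0.8) + (-0.4)·(-1.2) + (1.6)·(0.8)) / 4 = 0.6/4 = 0.15
  S[B,B] = ((-0.2)·(-0.2) + (-0.2)·(-0.2) + (0.8)·(0.8) + (-1.2)·(-1.2) + (0.8)·(0.8)) / 4 = 2.8/4 = 0.7
  S = [[2.3, 0.15],
 [0.15, 0.7]].

Step 3 — invert S. det(S) = 2.3·0.7 - (0.15)² = 1.5875.
  S^{-1} = (1/det) · [[d, -b], [-b, a]] = [[0.4409, -0.0945],
 [-0.0945, 1.4488]].

Step 4 — quadratic form (x̄ - mu_0)^T · S^{-1} · (x̄ - mu_0):
  S^{-1} · (x̄ - mu_0) = (2.0472, -8.7244),
  (x̄ - mu_0)^T · [...] = (3.4)·(2.0472) + (-5.8)·(-8.7244) = 57.5622.

Step 5 — scale by n: T² = 5 · 57.5622 = 287.811.

T² ≈ 287.811


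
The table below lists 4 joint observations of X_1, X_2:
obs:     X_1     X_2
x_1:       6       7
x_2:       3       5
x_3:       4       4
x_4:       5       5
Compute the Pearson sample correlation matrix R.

Step 1 — column means:
  mean(X_1) = (6 + 3 + 4 + 5) / 4 = 18/4 = 4.5
  mean(X_2) = (7 + 5 + 4 + 5) / 4 = 21/4 = 5.25

Step 2 — sample variances and covariances s[i,j] = (1/(n-1)) · Σ_k (x_{k,i} - mean_i) · (x_{k,j} - mean_j), with n-1 = 3:
  s[X_1,X_1] = ((1.5)·(1.5) + (-1.5)·(-1.5) + (-0.5)·(-0.5) + (0.5)·(0.5)) / 3 = 5/3 = 1.6667
  s[X_1,X_2] = ((1.5)·(1.75) + (-1.5)·(-0.25) + (-0.5)·(-1.25) + (0.5)·(-0.25)) / 3 = 3.5/3 = 1.1667
  s[X_2,X_2] = ((1.75)·(1.75) + (-0.25)·(-0.25) + (-1.25)·(-1.25) + (-0.25)·(-0.25)) / 3 = 4.75/3 = 1.5833
  Sample standard deviations s_i = √(s[i,i]):
  s(X_1) = √(1.6667) = 1.291
  s(X_2) = √(1.5833) = 1.2583

Step 3 — r_{ij} = s_{ij} / (s_i · s_j):
  r[X_1,X_1] = 1 (diagonal).
  r[X_1,X_2] = 1.1667 / (1.291 · 1.2583) = 1.1667 / 1.6245 = 0.7182
  r[X_2,X_2] = 1 (diagonal).

R is symmetric with unit diagonal. Assembling:

R = [[1, 0.7182],
 [0.7182, 1]]


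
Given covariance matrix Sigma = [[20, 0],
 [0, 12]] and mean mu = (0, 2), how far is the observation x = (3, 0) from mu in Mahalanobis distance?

Step 1 — centre the observation: (x - mu) = (3, -2).

Step 2 — invert Sigma. det(Sigma) = 20·12 - (0)² = 240.
  Sigma^{-1} = (1/det) · [[d, -b], [-b, a]] = [[0.05, 0],
 [0, 0.0833]].

Step 3 — form the quadratic (x - mu)^T · Sigma^{-1} · (x - mu):
  Sigma^{-1} · (x - mu) = (0.15, -0.1667).
  (x - mu)^T · [Sigma^{-1} · (x - mu)] = (3)·(0.15) + (-2)·(-0.1667) = 0.7833.

Step 4 — take square root: d = √(0.7833) ≈ 0.8851.

d(x, mu) = √(0.7833) ≈ 0.8851


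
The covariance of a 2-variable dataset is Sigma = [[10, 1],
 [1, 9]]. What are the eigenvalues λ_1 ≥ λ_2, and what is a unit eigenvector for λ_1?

Step 1 — characteristic polynomial of 2×2 Sigma:
  det(Sigma - λI) = λ² - trace · λ + det = 0.
  trace = 10 + 9 = 19, det = 10·9 - (1)² = 89.
Step 2 — discriminant:
  Δ = trace² - 4·det = 361 - 356 = 5.
Step 3 — eigenvalues:
  λ = (trace ± √Δ)/2 = (19 ± 2.2361)/2,
  λ_1 = 10.618,  λ_2 = 8.382.

Step 4 — unit eigenvector for λ_1: solve (Sigma - λ_1 I)v = 0. First row:
  (10 - 10.618)·v_x + (1)·v_y = 0, i.e. (-0.618)·v_x + (1)·v_y = 0,
  so v ∝ (b, λ_1 - a) = (1, 0.618) = u.
  ||u|| = √((1)² + (0.618)²) = √(1.382) ≈ 1.1756,
  v_1 = u/||u|| ≈ (0.8507, 0.5257) (||v_1|| = 1).

λ_1 = 10.618,  λ_2 = 8.382;  v_1 ≈ (0.8507, 0.5257)


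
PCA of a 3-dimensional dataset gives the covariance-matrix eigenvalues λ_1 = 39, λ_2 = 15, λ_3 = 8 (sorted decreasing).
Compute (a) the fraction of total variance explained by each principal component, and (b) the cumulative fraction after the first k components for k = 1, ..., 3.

Step 1 — total variance = trace(Sigma) = Σ λ_i = 39 + 15 + 8 = 62.

Step 2 — fraction explained by component i = λ_i / Σ λ:
  PC1: 39/62 = 0.629
  PC2: 15/62 = 0.2419
  PC3: 8/62 = 0.129

Step 3 — cumulative fraction after k components = (λ_1 + ... + λ_k) / Σ λ:
  k = 1: 39/62 = 0.629
  k = 2: (39 + 15)/62 = 54/62 = 0.871
  k = 3: (39 + 15 + 8)/62 = 62/62 = 1

Summary (fraction, with percent):

explained: PC1 0.629 (62.9%), PC2 0.2419 (24.19%), PC3 0.129 (12.9%);  cumulative: 0.629, 0.871, 1


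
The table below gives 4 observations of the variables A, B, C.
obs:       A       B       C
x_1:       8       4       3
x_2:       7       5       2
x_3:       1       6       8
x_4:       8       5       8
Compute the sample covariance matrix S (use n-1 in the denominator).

Step 1 — column means:
  mean(A) = (8 + 7 + 1 + 8) / 4 = 24/4 = 6
  mean(B) = (4 + 5 + 6 + 5) / 4 = 20/4 = 5
  mean(C) = (3 + 2 + 8 + 8) / 4 = 21/4 = 5.25

Step 2 — sample covariance S[i,j] = (1/(n-1)) · Σ_k (x_{k,i} - mean_i) · (x_{k,j} - mean_j), with n-1 = 3.
  S[A,A] = ((2)·(2) + (1)·(1) + (-5)·(-5) + (2)·(2)) / 3 = 34/3 = 11.3333
  S[A,B] = ((2)·(-1) + (1)·(0) + (-5)·(1) + (2)·(0)) / 3 = -7/3 = -2.3333
  S[A,C] = ((2)·(-2.25) + (1)·(-3.25) + (-5)·(2.75) + (2)·(2.75)) / 3 = -16/3 = -5.3333
  S[B,B] = ((-1)·(-1) + (0)·(0) + (1)·(1) + (0)·(0)) / 3 = 2/3 = 0.6667
  S[B,C] = ((-1)·(-2.25) + (0)·(-3.25) + (1)·(2.75) + (0)·(2.75)) / 3 = 5/3 = 1.6667
  S[C,C] = ((-2.25)·(-2.25) + (-3.25)·(-3.25) + (2.75)·(2.75) + (2.75)·(2.75)) / 3 = 30.75/3 = 10.25

S is symmetric (S[j,i] = S[i,j]). Assembling:

S = [[11.3333, -2.3333, -5.3333],
 [-2.3333, 0.6667, 1.6667],
 [-5.3333, 1.6667, 10.25]]


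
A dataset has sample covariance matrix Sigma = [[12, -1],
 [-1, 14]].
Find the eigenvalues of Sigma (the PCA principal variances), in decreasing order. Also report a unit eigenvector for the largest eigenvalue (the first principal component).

Step 1 — characteristic polynomial of 2×2 Sigma:
  det(Sigma - λI) = λ² - trace · λ + det = 0.
  trace = 12 + 14 = 26, det = 12·14 - (-1)² = 167.
Step 2 — discriminant:
  Δ = trace² - 4·det = 676 - 668 = 8.
Step 3 — eigenvalues:
  λ = (trace ± √Δ)/2 = (26 ± 2.8284)/2,
  λ_1 = 14.4142,  λ_2 = 11.5858.

Step 4 — unit eigenvector for λ_1: solve (Sigma - λ_1 I)v = 0. First row:
  (12 - 14.4142)·v_x + (-1)·v_y = 0, i.e. (-2.4142)·v_x + (-1)·v_y = 0,
  so v ∝ (b, λ_1 - a) = (-1, 2.4142); multiply by -1 so the first entry is positive: u = (1, -2.4142).
  ||u|| = √((1)² + (-2.4142)²) = √(6.8284) ≈ 2.6131,
  v_1 = u/||u|| ≈ (0.3827, -0.9239) (||v_1|| = 1).

λ_1 = 14.4142,  λ_2 = 11.5858;  v_1 ≈ (0.3827, -0.9239)


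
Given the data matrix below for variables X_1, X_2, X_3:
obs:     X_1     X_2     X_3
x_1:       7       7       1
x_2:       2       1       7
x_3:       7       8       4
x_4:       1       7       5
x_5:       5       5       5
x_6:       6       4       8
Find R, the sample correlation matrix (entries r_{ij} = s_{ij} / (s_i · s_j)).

Step 1 — column means:
  mean(X_1) = (7 + 2 + 7 + 1 + 5 + 6) / 6 = 28/6 = 4.6667
  mean(X_2) = (7 + 1 + 8 + 7 + 5 + 4) / 6 = 32/6 = 5.3333
  mean(X_3) = (1 + 7 + 4 + 5 + 5 + 8) / 6 = 30/6 = 5

Step 2 — sample variances and covariances s[i,j] = (1/(n-1)) · Σ_k (x_{k,i} - mean_i) · (x_{k,j} - mean_j), with n-1 = 5:
  s[X_1,X_1] = ((2.3333)·(2.3333) + (-2.6667)·(-2.6667) + (2.3333)·(2.3333) + (-3.6667)·(-3.6667) + (0.3333)·(0.3333) + (1.3333)·(1.3333)) / 5 = 33.3333/5 = 6.6667
  s[X_1,X_2] = ((2.3333)·(1.6667) + (-2.6667)·(-4.3333) + (2.3333)·(2.6667) + (-3.6667)·(1.6667) + (0.3333)·(-0.3333) + (1.3333)·(-1.3333)) / 5 = 13.6667/5 = 2.7333
  s[X_1,X_3] = ((2.3333)·(-4) + (-2.6667)·(2) + (2.3333)·(-1) + (-3.6667)·(0) + (0.3333)·(0) + (1.3333)·(3)) / 5 = -13/5 = -2.6
  s[X_2,X_2] = ((1.6667)·(1.6667) + (-4.3333)·(-4.3333) + (2.6667)·(2.6667) + (1.6667)·(1.6667) + (-0.3333)·(-0.3333) + (-1.3333)·(-1.3333)) / 5 = 33.3333/5 = 6.6667
  s[X_2,X_3] = ((1.6667)·(-4) + (-4.3333)·(2) + (2.6667)·(-1) + (1.6667)·(0) + (-0.3333)·(0) + (-1.3333)·(3)) / 5 = -22/5 = -4.4
  s[X_3,X_3] = ((-4)·(-4) + (2)·(2) + (-1)·(-1) + (0)·(0) + (0)·(0) + (3)·(3)) / 5 = 30/5 = 6
  Sample standard deviations s_i = √(s[i,i]):
  s(X_1) = √(6.6667) = 2.582
  s(X_2) = √(6.6667) = 2.582
  s(X_3) = √(6) = 2.4495

Step 3 — r_{ij} = s_{ij} / (s_i · s_j):
  r[X_1,X_1] = 1 (diagonal).
  r[X_1,X_2] = 2.7333 / (2.582 · 2.582) = 2.7333 / 6.6667 = 0.41
  r[X_1,X_3] = -2.6 / (2.582 · 2.4495) = -2.6 / 6.3246 = -0.4111
  r[X_2,X_2] = 1 (diagonal).
  r[X_2,X_3] = -4.4 / (2.582 · 2.4495) = -4.4 / 6.3246 = -0.6957
  r[X_3,X_3] = 1 (diagonal).

R is symmetric with unit diagonal. Assembling:

R = [[1, 0.41, -0.4111],
 [0.41, 1, -0.6957],
 [-0.4111, -0.6957, 1]]


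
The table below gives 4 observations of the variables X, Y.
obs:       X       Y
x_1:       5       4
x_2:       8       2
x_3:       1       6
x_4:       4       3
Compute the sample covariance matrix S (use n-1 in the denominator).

Step 1 — column means:
  mean(X) = (5 + 8 + 1 + 4) / 4 = 18/4 = 4.5
  mean(Y) = (4 + 2 + 6 + 3) / 4 = 15/4 = 3.75

Step 2 — sample covariance S[i,j] = (1/(n-1)) · Σ_k (x_{k,i} - mean_i) · (x_{k,j} - mean_j), with n-1 = 3.
  S[X,X] = ((0.5)·(0.5) + (3.5)·(3.5) + (-3.5)·(-3.5) + (-0.5)·(-0.5)) / 3 = 25/3 = 8.3333
  S[X,Y] = ((0.5)·(0.25) + (3.5)·(-1.75) + (-3.5)·(2.25) + (-0.5)·(-0.75)) / 3 = -13.5/3 = -4.5
  S[Y,Y] = ((0.25)·(0.25) + (-1.75)·(-1.75) + (2.25)·(2.25) + (-0.75)·(-0.75)) / 3 = 8.75/3 = 2.9167

S is symmetric (S[j,i] = S[i,j]). Assembling:

S = [[8.3333, -4.5],
 [-4.5, 2.9167]]


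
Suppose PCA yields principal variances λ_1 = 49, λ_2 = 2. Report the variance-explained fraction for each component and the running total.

Step 1 — total variance = trace(Sigma) = Σ λ_i = 49 + 2 = 51.

Step 2 — fraction explained by component i = λ_i / Σ λ:
  PC1: 49/51 = 0.9608
  PC2: 2/51 = 0.0392

Step 3 — cumulative fraction after k components = (λ_1 + ... + λ_k) / Σ λ:
  k = 1: 49/51 = 0.9608
  k = 2: (49 + 2)/51 = 51/51 = 1

Summary (fraction, with percent):

explained: PC1 0.9608 (96.08%), PC2 0.0392 (3.92%);  cumulative: 0.9608, 1


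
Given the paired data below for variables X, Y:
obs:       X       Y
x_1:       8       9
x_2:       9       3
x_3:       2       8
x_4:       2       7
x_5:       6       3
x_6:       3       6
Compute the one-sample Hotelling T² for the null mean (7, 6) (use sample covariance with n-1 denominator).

Step 1 — sample mean vector:
  mean(X) = (8 + 9 + 2 + 2 + 6 + 3) / 6 = 30/6 = 5
  mean(Y) = (9 + 3 + 8 + 7 + 3 + 6) / 6 = 36/6 = 6
  x̄ = (5, 6),  deviation x̄ - mu_0 = (5, 6) - (7, 6) = (-2, 0).

Step 2 — sample covariance matrix, S[i,j] = (1/(n-1)) · Σ_k (x_{k,i} - mean_i) · (x_{k,j} - mean_j), divisor n-1 = 5:
  S[X,X] = ((3)·(3) + (4)·(4) + (-3)·(-3) + (-3)·(-3) + (1)·(1) + (-2)·(-2)) / 5 = 48/5 = 9.6
  S[X,Y] = ((3)·(3) + (4)·(-3) + (-3)·(2) + (-3)·(1) + (1)·(-3) + (-2)·(0)) / 5 = -15/5 = -3
  S[Y,Y] = ((3)·(3) + (-3)·(-3) + (2)·(2) + (1)·(1) + (-3)·(-3) + (0)·(0)) / 5 = 32/5 = 6.4
  S = [[9.6, -3],
 [-3, 6.4]].

Step 3 — invert S. det(S) = 9.6·6.4 - (-3)² = 52.44.
  S^{-1} = (1/det) · [[d, -b], [-b, a]] = [[0.122, 0.0572],
 [0.0572, 0.1831]].

Step 4 — quadratic form (x̄ - mu_0)^T · S^{-1} · (x̄ - mu_0):
  S^{-1} · (x̄ - mu_0) = (-0.2441, -0.1144),
  (x̄ - mu_0)^T · [...] = (-2)·(-0.2441) + (0)·(-0.1144) = 0.4882.

Step 5 — scale by n: T² = 6 · 0.4882 = 2.9291.

T² ≈ 2.9291


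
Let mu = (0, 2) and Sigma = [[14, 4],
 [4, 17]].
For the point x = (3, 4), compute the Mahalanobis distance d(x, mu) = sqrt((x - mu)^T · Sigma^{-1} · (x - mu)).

Step 1 — centre the observation: (x - mu) = (3, 2).

Step 2 — invert Sigma. det(Sigma) = 14·17 - (4)² = 222.
  Sigma^{-1} = (1/det) · [[d, -b], [-b, a]] = [[0.0766, -0.018],
 [-0.018, 0.0631]].

Step 3 — form the quadratic (x - mu)^T · Sigma^{-1} · (x - mu):
  Sigma^{-1} · (x - mu) = (0.1937, 0.0721).
  (x - mu)^T · [Sigma^{-1} · (x - mu)] = (3)·(0.1937) + (2)·(0.0721) = 0.7252.

Step 4 — take square root: d = √(0.7252) ≈ 0.8516.

d(x, mu) = √(0.7252) ≈ 0.8516


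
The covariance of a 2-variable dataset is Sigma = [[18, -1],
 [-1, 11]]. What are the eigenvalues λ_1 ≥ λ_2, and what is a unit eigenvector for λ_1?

Step 1 — characteristic polynomial of 2×2 Sigma:
  det(Sigma - λI) = λ² - trace · λ + det = 0.
  trace = 18 + 11 = 29, det = 18·11 - (-1)² = 197.
Step 2 — discriminant:
  Δ = trace² - 4·det = 841 - 788 = 53.
Step 3 — eigenvalues:
  λ = (trace ± √Δ)/2 = (29 ± 7.2801)/2,
  λ_1 = 18.1401,  λ_2 = 10.8599.

Step 4 — unit eigenvector for λ_1: solve (Sigma - λ_1 I)v = 0. First row:
  (18 - 18.1401)·v_x + (-1)·v_y = 0, i.e. (-0.1401)·v_x + (-1)·v_y = 0,
  so v ∝ (b, λ_1 - a) = (-1, 0.1401); multiply by -1 so the first entry is positive: u = (1, -0.1401).
  ||u|| = √((1)² + (-0.1401)²) = √(1.0196) ≈ 1.0098,
  v_1 = u/||u|| ≈ (0.9903, -0.1387) (||v_1|| = 1).

λ_1 = 18.1401,  λ_2 = 10.8599;  v_1 ≈ (0.9903, -0.1387)


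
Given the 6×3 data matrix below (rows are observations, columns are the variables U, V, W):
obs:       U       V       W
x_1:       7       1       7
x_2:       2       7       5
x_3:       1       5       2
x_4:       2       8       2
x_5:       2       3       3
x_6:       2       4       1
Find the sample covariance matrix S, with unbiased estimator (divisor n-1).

Step 1 — column means:
  mean(U) = (7 + 2 + 1 + 2 + 2 + 2) / 6 = 16/6 = 2.6667
  mean(V) = (1 + 7 + 5 + 8 + 3 + 4) / 6 = 28/6 = 4.6667
  mean(W) = (7 + 5 + 2 + 2 + 3 + 1) / 6 = 20/6 = 3.3333

Step 2 — sample covariance S[i,j] = (1/(n-1)) · Σ_k (x_{k,i} - mean_i) · (x_{k,j} - mean_j), with n-1 = 5.
  S[U,U] = ((4.3333)·(4.3333) + (-0.6667)·(-0.6667) + (-1.6667)·(-1.6667) + (-0.6667)·(-0.6667) + (-0.6667)·(-0.6667) + (-0.6667)·(-0.6667)) / 5 = 23.3333/5 = 4.6667
  S[U,V] = ((4.3333)·(-3.6667) + (-0.6667)·(2.3333) + (-1.6667)·(0.3333) + (-0.6667)·(3.3333) + (-0.6667)·(-1.6667) + (-0.6667)·(-0.6667)) / 5 = -18.6667/5 = -3.7333
  S[U,W] = ((4.3333)·(3.6667) + (-0.6667)·(1.6667) + (-1.6667)·(-1.3333) + (-0.6667)·(-1.3333) + (-0.6667)·(-0.3333) + (-0.6667)·(-2.3333)) / 5 = 19.6667/5 = 3.9333
  S[V,V] = ((-3.6667)·(-3.6667) + (2.3333)·(2.3333) + (0.3333)·(0.3333) + (3.3333)·(3.3333) + (-1.6667)·(-1.6667) + (-0.6667)·(-0.6667)) / 5 = 33.3333/5 = 6.6667
  S[V,W] = ((-3.6667)·(3.6667) + (2.3333)·(1.6667) + (0.3333)·(-1.3333) + (3.3333)·(-1.3333) + (-1.6667)·(-0.3333) + (-0.6667)·(-2.3333)) / 5 = -12.3333/5 = -2.4667
  S[W,W] = ((3.6667)·(3.6667) + (1.6667)·(1.6667) + (-1.3333)·(-1.3333) + (-1.3333)·(-1.3333) + (-0.3333)·(-0.3333) + (-2.3333)·(-2.3333)) / 5 = 25.3333/5 = 5.0667

S is symmetric (S[j,i] = S[i,j]). Assembling:

S = [[4.6667, -3.7333, 3.9333],
 [-3.7333, 6.6667, -2.4667],
 [3.9333, -2.4667, 5.0667]]


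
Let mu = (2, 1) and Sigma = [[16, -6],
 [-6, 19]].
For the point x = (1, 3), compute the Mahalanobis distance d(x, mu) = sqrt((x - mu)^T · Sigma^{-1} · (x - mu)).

Step 1 — centre the observation: (x - mu) = (-1, 2).

Step 2 — invert Sigma. det(Sigma) = 16·19 - (-6)² = 268.
  Sigma^{-1} = (1/det) · [[d, -b], [-b, a]] = [[0.0709, 0.0224],
 [0.0224, 0.0597]].

Step 3 — form the quadratic (x - mu)^T · Sigma^{-1} · (x - mu):
  Sigma^{-1} · (x - mu) = (-0.0261, 0.097).
  (x - mu)^T · [Sigma^{-1} · (x - mu)] = (-1)·(-0.0261) + (2)·(0.097) = 0.2201.

Step 4 — take square root: d = √(0.2201) ≈ 0.4692.

d(x, mu) = √(0.2201) ≈ 0.4692


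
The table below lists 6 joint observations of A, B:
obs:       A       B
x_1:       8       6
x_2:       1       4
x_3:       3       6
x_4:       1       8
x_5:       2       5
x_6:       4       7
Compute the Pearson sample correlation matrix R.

Step 1 — column means:
  mean(A) = (8 + 1 + 3 + 1 + 2 + 4) / 6 = 19/6 = 3.1667
  mean(B) = (6 + 4 + 6 + 8 + 5 + 7) / 6 = 36/6 = 6

Step 2 — sample variances and covariances s[i,j] = (1/(n-1)) · Σ_k (x_{k,i} - mean_i) · (x_{k,j} - mean_j), with n-1 = 5:
  s[A,A] = ((4.8333)·(4.8333) + (-2.1667)·(-2.1667) + (-0.1667)·(-0.1667) + (-2.1667)·(-2.1667) + (-1.1667)·(-1.1667) + (0.8333)·(0.8333)) / 5 = 34.8333/5 = 6.9667
  s[A,B] = ((4.8333)·(0) + (-2.1667)·(-2) + (-0.1667)·(0) + (-2.1667)·(2) + (-1.1667)·(-1) + (0.8333)·(1)) / 5 = 2/5 = 0.4
  s[B,B] = ((0)·(0) + (-2)·(-2) + (0)·(0) + (2)·(2) + (-1)·(-1) + (1)·(1)) / 5 = 10/5 = 2
  Sample standard deviations s_i = √(s[i,i]):
  s(A) = √(6.9667) = 2.6394
  s(B) = √(2) = 1.4142

Step 3 — r_{ij} = s_{ij} / (s_i · s_j):
  r[A,A] = 1 (diagonal).
  r[A,B] = 0.4 / (2.6394 · 1.4142) = 0.4 / 3.7327 = 0.1072
  r[B,B] = 1 (diagonal).

R is symmetric with unit diagonal. Assembling:

R = [[1, 0.1072],
 [0.1072, 1]]


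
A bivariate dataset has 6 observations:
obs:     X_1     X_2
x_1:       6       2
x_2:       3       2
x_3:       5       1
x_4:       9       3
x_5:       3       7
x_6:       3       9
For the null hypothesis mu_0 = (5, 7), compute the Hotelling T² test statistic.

Step 1 — sample mean vector:
  mean(X_1) = (6 + 3 + 5 + 9 + 3 + 3) / 6 = 29/6 = 4.8333
  mean(X_2) = (2 + 2 + 1 + 3 + 7 + 9) / 6 = 24/6 = 4
  x̄ = (4.8333, 4),  deviation x̄ - mu_0 = (4.8333, 4) - (5, 7) = (-0.1667, -3).

Step 2 — sample covariance matrix, S[i,j] = (1/(n-1)) · Σ_k (x_{k,i} - mean_i) · (x_{k,j} - mean_j), divisor n-1 = 5:
  S[X_1,X_1] = ((1.1667)·(1.1667) + (-1.8333)·(-1.8333) + (0.1667)·(0.1667) + (4.1667)·(4.1667) + (-1.8333)·(-1.8333) + (-1.8333)·(-1.8333)) / 5 = 28.8333/5 = 5.7667
  S[X_1,X_2] = ((1.1667)·(-2) + (-1.8333)·(-2) + (0.1667)·(-3) + (4.1667)·(-1) + (-1.8333)·(3) + (-1.8333)·(5)) / 5 = -18/5 = -3.6
  S[X_2,X_2] = ((-2)·(-2) + (-2)·(-2) + (-3)·(-3) + (-1)·(-1) + (3)·(3) + (5)·(5)) / 5 = 52/5 = 10.4
  S = [[5.7667, -3.6],
 [-3.6, 10.4]].

Step 3 — invert S. det(S) = 5.7667·10.4 - (-3.6)² = 47.0133.
  S^{-1} = (1/det) · [[d, -b], [-b, a]] = [[0.2212, 0.0766],
 [0.0766, 0.1227]].

Step 4 — quadratic form (x̄ - mu_0)^T · S^{-1} · (x̄ - mu_0):
  S^{-1} · (x̄ - mu_0) = (-0.2666, -0.3807),
  (x̄ - mu_0)^T · [...] = (-0.1667)·(-0.2666) + (-3)·(-0.3807) = 1.1867.

Step 5 — scale by n: T² = 6 · 1.1867 = 7.12.

T² ≈ 7.12


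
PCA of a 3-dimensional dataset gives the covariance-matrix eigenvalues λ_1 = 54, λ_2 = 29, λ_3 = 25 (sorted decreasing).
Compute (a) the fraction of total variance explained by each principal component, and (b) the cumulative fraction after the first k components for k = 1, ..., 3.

Step 1 — total variance = trace(Sigma) = Σ λ_i = 54 + 29 + 25 = 108.

Step 2 — fraction explained by component i = λ_i / Σ λ:
  PC1: 54/108 = 0.5
  PC2: 29/108 = 0.2685
  PC3: 25/108 = 0.2315

Step 3 — cumulative fraction after k components = (λ_1 + ... + λ_k) / Σ λ:
  k = 1: 54/108 = 0.5
  k = 2: (54 + 29)/108 = 83/108 = 0.7685
  k = 3: (54 + 29 + 25)/108 = 108/108 = 1

Summary (fraction, with percent):

explained: PC1 0.5 (50%), PC2 0.2685 (26.85%), PC3 0.2315 (23.15%);  cumulative: 0.5, 0.7685, 1


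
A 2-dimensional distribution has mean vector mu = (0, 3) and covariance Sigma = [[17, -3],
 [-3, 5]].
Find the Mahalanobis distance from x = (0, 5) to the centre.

Step 1 — centre the observation: (x - mu) = (0, 2).

Step 2 — invert Sigma. det(Sigma) = 17·5 - (-3)² = 76.
  Sigma^{-1} = (1/det) · [[d, -b], [-b, a]] = [[0.0658, 0.0395],
 [0.0395, 0.2237]].

Step 3 — form the quadratic (x - mu)^T · Sigma^{-1} · (x - mu):
  Sigma^{-1} · (x - mu) = (0.0789, 0.4474).
  (x - mu)^T · [Sigma^{-1} · (x - mu)] = (0)·(0.0789) + (2)·(0.4474) = 0.8947.

Step 4 — take square root: d = √(0.8947) ≈ 0.9459.

d(x, mu) = √(0.8947) ≈ 0.9459


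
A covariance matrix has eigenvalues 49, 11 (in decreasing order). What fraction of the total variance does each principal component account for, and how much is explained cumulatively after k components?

Step 1 — total variance = trace(Sigma) = Σ λ_i = 49 + 11 = 60.

Step 2 — fraction explained by component i = λ_i / Σ λ:
  PC1: 49/60 = 0.8167
  PC2: 11/60 = 0.1833

Step 3 — cumulative fraction after k components = (λ_1 + ... + λ_k) / Σ λ:
  k = 1: 49/60 = 0.8167
  k = 2: (49 + 11)/60 = 60/60 = 1

Summary (fraction, with percent):

explained: PC1 0.8167 (81.67%), PC2 0.1833 (18.33%);  cumulative: 0.8167, 1


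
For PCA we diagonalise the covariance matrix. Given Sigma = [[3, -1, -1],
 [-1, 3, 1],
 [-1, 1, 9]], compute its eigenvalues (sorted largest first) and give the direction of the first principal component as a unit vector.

Step 1 — characteristic polynomial p(λ) = det(λI - Sigma) = λ³ - tr·λ² + c_1·λ - det, where tr = trace, c_1 = sum of the principal 2×2 minors, det = det(Sigma):
  tr = 3 + 3 + 9 = 15,
  c_1 = (3·3 - (-1)²) + (3·9 - (-1)²) + (3·9 - (1)²) = 8 + 26 + 26 = 60,
  det = 3·(3·9 - (1)²) - (-1)·((-1)·9 - (1)·(-1)) + (-1)·((-1)·(1) - 3·(-1)) = 3·(26) - (-1)·(-8) + (-1)·(2) = 68.
  So p(λ) = λ³ - 15λ² + 60λ - 68.
Step 2 — look for an integer root (rational root theorem: any rational root is an integer divisor of 68). Testing λ = 2:
  p(2) = 8 - 60 + 120 - 68 = 0  ✓
  Dividing out (λ - 2): p(λ) = (λ - 2)(λ² - 13λ + 34).
Step 3 — remaining eigenvalues from the quadratic λ² - 13λ + 34 = 0:
  Δ = 13² - 4·34 = 169 - 136 = 33,  λ = (13 ± √33)/2 = (13 ± 5.7446)/2 ≈ 9.3723 or 3.6277.
  Sorted: λ_1 = 9.3723,  λ_2 = 3.6277,  λ_3 = 2  (check: sum = 15 = tr ✓).

Step 4 — unit eigenvector for λ_1 ≈ 9.3723: v spans the null space of (Sigma - λ_1 I), whose rows are
  r_1 = (-6.3723, -1, -1),  r_2 = (-1, -6.3723, 1),  r_3 = (-1, 1, -0.3723).
  v is orthogonal to every row, so take v ∝ r_1 × r_2 = ((-1)·(1) - (-1)·(-6.3723), (-1)·(-1) - (-6.3723)·(1), (-6.3723)·(-6.3723) - (-1)·(-1)) ≈ (-7.3723, 7.3723, 39.606).
  Rescale (multiply by -1 so the first nonzero entry is positive): u = (7.3723, -7.3723, -39.606).
  ||u|| = √((7.3723)² + (-7.3723)² + (-39.606)²) = √(1677.3339) ≈ 40.9553,  v_1 = u/||u|| ≈ (0.18, -0.18, -0.9671) (||v_1|| = 1).

λ_1 = 9.3723,  λ_2 = 3.6277,  λ_3 = 2;  v_1 ≈ (0.18, -0.18, -0.9671)


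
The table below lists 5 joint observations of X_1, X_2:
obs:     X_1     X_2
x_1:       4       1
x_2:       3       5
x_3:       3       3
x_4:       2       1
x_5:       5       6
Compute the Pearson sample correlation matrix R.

Step 1 — column means:
  mean(X_1) = (4 + 3 + 3 + 2 + 5) / 5 = 17/5 = 3.4
  mean(X_2) = (1 + 5 + 3 + 1 + 6) / 5 = 16/5 = 3.2

Step 2 — sample variances and covariances s[i,j] = (1/(n-1)) · Σ_k (x_{k,i} - mean_i) · (x_{k,j} - mean_j), with n-1 = 4:
  s[X_1,X_1] = ((0.6)·(0.6) + (-0.4)·(-0.4) + (-0.4)·(-0.4) + (-1.4)·(-1.4) + (1.6)·(1.6)) / 4 = 5.2/4 = 1.3
  s[X_1,X_2] = ((0.6)·(-2.2) + (-0.4)·(1.8) + (-0.4)·(-0.2) + (-1.4)·(-2.2) + (1.6)·(2.8)) / 4 = 5.6/4 = 1.4
  s[X_2,X_2] = ((-2.2)·(-2.2) + (1.8)·(1.8) + (-0.2)·(-0.2) + (-2.2)·(-2.2) + (2.8)·(2.8)) / 4 = 20.8/4 = 5.2
  Sample standard deviations s_i = √(s[i,i]):
  s(X_1) = √(1.3) = 1.1402
  s(X_2) = √(5.2) = 2.2804

Step 3 — r_{ij} = s_{ij} / (s_i · s_j):
  r[X_1,X_1] = 1 (diagonal).
  r[X_1,X_2] = 1.4 / (1.1402 · 2.2804) = 1.4 / 2.6 = 0.5385
  r[X_2,X_2] = 1 (diagonal).

R is symmetric with unit diagonal. Assembling:

R = [[1, 0.5385],
 [0.5385, 1]]


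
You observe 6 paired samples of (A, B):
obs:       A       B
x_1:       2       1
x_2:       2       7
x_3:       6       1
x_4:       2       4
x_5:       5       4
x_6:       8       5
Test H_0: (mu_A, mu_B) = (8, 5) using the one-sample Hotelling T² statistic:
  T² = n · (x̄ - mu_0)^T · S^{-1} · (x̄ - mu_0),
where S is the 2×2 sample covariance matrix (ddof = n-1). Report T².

Step 1 — sample mean vector:
  mean(A) = (2 + 2 + 6 + 2 + 5 + 8) / 6 = 25/6 = 4.1667
  mean(B) = (1 + 7 + 1 + 4 + 4 + 5) / 6 = 22/6 = 3.6667
  x̄ = (4.1667, 3.6667),  deviation x̄ - mu_0 = (4.1667, 3.6667) - (8, 5) = (-3.8333, -1.3333).

Step 2 — sample covariance matrix, S[i,j] = (1/(n-1)) · Σ_k (x_{k,i} - mean_i) · (x_{k,j} - mean_j), divisor n-1 = 5:
  S[A,A] = ((-2.1667)·(-2.1667) + (-2.1667)·(-2.1667) + (1.8333)·(1.8333) + (-2.1667)·(-2.1667) + (0.8333)·(0.8333) + (3.8333)·(3.8333)) / 5 = 32.8333/5 = 6.5667
  S[A,B] = ((-2.1667)·(-2.6667) + (-2.1667)·(3.3333) + (1.8333)·(-2.6667) + (-2.1667)·(0.3333) + (0.8333)·(0.3333) + (3.8333)·(1.3333)) / 5 = -1.6667/5 = -0.3333
  S[B,B] = ((-2.6667)·(-2.6667) + (3.3333)·(3.3333) + (-2.6667)·(-2.6667) + (0.3333)·(0.3333) + (0.3333)·(0.3333) + (1.3333)·(1.3333)) / 5 = 27.3333/5 = 5.4667
  S = [[6.5667, -0.3333],
 [-0.3333, 5.4667]].

Step 3 — invert S. det(S) = 6.5667·5.4667 - (-0.3333)² = 35.7867.
  S^{-1} = (1/det) · [[d, -b], [-b, a]] = [[0.1528, 0.0093],
 [0.0093, 0.1835]].

Step 4 — quadratic form (x̄ - mu_0)^T · S^{-1} · (x̄ - mu_0):
  S^{-1} · (x̄ - mu_0) = (-0.598, -0.2804),
  (x̄ - mu_0)^T · [...] = (-3.8333)·(-0.598) + (-1.3333)·(-0.2804) = 2.6661.

Step 5 — scale by n: T² = 6 · 2.6661 = 15.9966.

T² ≈ 15.9966


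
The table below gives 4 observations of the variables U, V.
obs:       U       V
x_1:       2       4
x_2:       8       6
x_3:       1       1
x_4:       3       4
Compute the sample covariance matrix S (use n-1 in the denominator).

Step 1 — column means:
  mean(U) = (2 + 8 + 1 + 3) / 4 = 14/4 = 3.5
  mean(V) = (4 + 6 + 1 + 4) / 4 = 15/4 = 3.75

Step 2 — sample covariance S[i,j] = (1/(n-1)) · Σ_k (x_{k,i} - mean_i) · (x_{k,j} - mean_j), with n-1 = 3.
  S[U,U] = ((-1.5)·(-1.5) + (4.5)·(4.5) + (-2.5)·(-2.5) + (-0.5)·(-0.5)) / 3 = 29/3 = 9.6667
  S[U,V] = ((-1.5)·(0.25) + (4.5)·(2.25) + (-2.5)·(-2.75) + (-0.5)·(0.25)) / 3 = 16.5/3 = 5.5
  S[V,V] = ((0.25)·(0.25) + (2.25)·(2.25) + (-2.75)·(-2.75) + (0.25)·(0.25)) / 3 = 12.75/3 = 4.25

S is symmetric (S[j,i] = S[i,j]). Assembling:

S = [[9.6667, 5.5],
 [5.5, 4.25]]


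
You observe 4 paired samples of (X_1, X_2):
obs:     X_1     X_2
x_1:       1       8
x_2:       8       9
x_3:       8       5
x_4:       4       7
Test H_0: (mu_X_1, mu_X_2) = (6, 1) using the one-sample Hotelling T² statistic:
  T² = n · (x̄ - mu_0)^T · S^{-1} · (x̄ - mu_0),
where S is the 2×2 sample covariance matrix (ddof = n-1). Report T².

Step 1 — sample mean vector:
  mean(X_1) = (1 + 8 + 8 + 4) / 4 = 21/4 = 5.25
  mean(X_2) = (8 + 9 + 5 + 7) / 4 = 29/4 = 7.25
  x̄ = (5.25, 7.25),  deviation x̄ - mu_0 = (5.25, 7.25) - (6, 1) = (-0.75, 6.25).

Step 2 — sample covariance matrix, S[i,j] = (1/(n-1)) · Σ_k (x_{k,i} - mean_i) · (x_{k,j} - mean_j), divisor n-1 = 3:
  S[X_1,X_1] = ((-4.25)·(-4.25) + (2.75)·(2.75) + (2.75)·(2.75) + (-1.25)·(-1.25)) / 3 = 34.75/3 = 11.5833
  S[X_1,X_2] = ((-4.25)·(0.75) + (2.75)·(1.75) + (2.75)·(-2.25) + (-1.25)·(-0.25)) / 3 = -4.25/3 = -1.4167
  S[X_2,X_2] = ((0.75)·(0.75) + (1.75)·(1.75) + (-2.25)·(-2.25) + (-0.25)·(-0.25)) / 3 = 8.75/3 = 2.9167
  S = [[11.5833, -1.4167],
 [-1.4167, 2.9167]].

Step 3 — invert S. det(S) = 11.5833·2.9167 - (-1.4167)² = 31.7778.
  S^{-1} = (1/det) · [[d, -b], [-b, a]] = [[0.0918, 0.0446],
 [0.0446, 0.3645]].

Step 4 — quadratic form (x̄ - mu_0)^T · S^{-1} · (x̄ - mu_0):
  S^{-1} · (x̄ - mu_0) = (0.2098, 2.2448),
  (x̄ - mu_0)^T · [...] = (-0.75)·(0.2098) + (6.25)·(2.2448) = 13.8724.

Step 5 — scale by n: T² = 4 · 13.8724 = 55.4895.

T² ≈ 55.4895


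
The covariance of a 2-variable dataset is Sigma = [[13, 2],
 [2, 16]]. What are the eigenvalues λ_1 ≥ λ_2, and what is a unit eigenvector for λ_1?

Step 1 — characteristic polynomial of 2×2 Sigma:
  det(Sigma - λI) = λ² - trace · λ + det = 0.
  trace = 13 + 16 = 29, det = 13·16 - (2)² = 204.
Step 2 — discriminant:
  Δ = trace² - 4·det = 841 - 816 = 25.
Step 3 — eigenvalues:
  λ = (trace ± √Δ)/2 = (29 ± 5)/2,
  λ_1 = 17,  λ_2 = 12.

Step 4 — unit eigenvector for λ_1: solve (Sigma - λ_1 I)v = 0. First row:
  (13 - 17)·v_x + (2)·v_y = 0, i.e. (-4)·v_x + (2)·v_y = 0,
  so v ∝ (b, λ_1 - a) = (2, 4) = u.
  ||u|| = √((2)² + (4)²) = √(20) ≈ 4.4721,
  v_1 = u/||u|| ≈ (0.4472, 0.8944) (||v_1|| = 1).

λ_1 = 17,  λ_2 = 12;  v_1 ≈ (0.4472, 0.8944)


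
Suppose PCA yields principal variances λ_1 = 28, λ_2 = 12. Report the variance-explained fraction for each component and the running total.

Step 1 — total variance = trace(Sigma) = Σ λ_i = 28 + 12 = 40.

Step 2 — fraction explained by component i = λ_i / Σ λ:
  PC1: 28/40 = 0.7
  PC2: 12/40 = 0.3

Step 3 — cumulative fraction after k components = (λ_1 + ... + λ_k) / Σ λ:
  k = 1: 28/40 = 0.7
  k = 2: (28 + 12)/40 = 40/40 = 1

Summary (fraction, with percent):

explained: PC1 0.7 (70%), PC2 0.3 (30%);  cumulative: 0.7, 1


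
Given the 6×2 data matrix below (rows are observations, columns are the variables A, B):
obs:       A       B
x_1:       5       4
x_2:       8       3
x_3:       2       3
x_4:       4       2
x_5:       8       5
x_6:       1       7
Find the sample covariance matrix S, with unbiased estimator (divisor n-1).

Step 1 — column means:
  mean(A) = (5 + 8 + 2 + 4 + 8 + 1) / 6 = 28/6 = 4.6667
  mean(B) = (4 + 3 + 3 + 2 + 5 + 7) / 6 = 24/6 = 4

Step 2 — sample covariance S[i,j] = (1/(n-1)) · Σ_k (x_{k,i} - mean_i) · (x_{k,j} - mean_j), with n-1 = 5.
  S[A,A] = ((0.3333)·(0.3333) + (3.3333)·(3.3333) + (-2.6667)·(-2.6667) + (-0.6667)·(-0.6667) + (3.3333)·(3.3333) + (-3.6667)·(-3.6667)) / 5 = 43.3333/5 = 8.6667
  S[A,B] = ((0.3333)·(0) + (3.3333)·(-1) + (-2.6667)·(-1) + (-0.6667)·(-2) + (3.3333)·(1) + (-3.6667)·(3)) / 5 = -7/5 = -1.4
  S[B,B] = ((0)·(0) + (-1)·(-1) + (-1)·(-1) + (-2)·(-2) + (1)·(1) + (3)·(3)) / 5 = 16/5 = 3.2

S is symmetric (S[j,i] = S[i,j]). Assembling:

S = [[8.6667, -1.4],
 [-1.4, 3.2]]


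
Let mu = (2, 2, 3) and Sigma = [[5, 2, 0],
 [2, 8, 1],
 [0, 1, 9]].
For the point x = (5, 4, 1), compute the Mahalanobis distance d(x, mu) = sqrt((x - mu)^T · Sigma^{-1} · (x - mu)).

Step 1 — centre the observation: (x - mu) = (3, 2, -2).

Step 2 — invert Sigma (cofactor / det for 3×3, or solve directly):
  Sigma^{-1} = [[0.2226, -0.0564, 0.0063],
 [-0.0564, 0.1411, -0.0157],
 [0.0063, -0.0157, 0.1129]].

Step 3 — form the quadratic (x - mu)^T · Sigma^{-1} · (x - mu):
  Sigma^{-1} · (x - mu) = (0.5423, 0.1442, -0.2382).
  (x - mu)^T · [Sigma^{-1} · (x - mu)] = (3)·(0.5423) + (2)·(0.1442) + (-2)·(-0.2382) = 2.3918.

Step 4 — take square root: d = √(2.3918) ≈ 1.5466.

d(x, mu) = √(2.3918) ≈ 1.5466


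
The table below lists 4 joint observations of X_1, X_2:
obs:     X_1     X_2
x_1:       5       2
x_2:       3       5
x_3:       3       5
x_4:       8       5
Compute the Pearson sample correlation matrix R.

Step 1 — column means:
  mean(X_1) = (5 + 3 + 3 + 8) / 4 = 19/4 = 4.75
  mean(X_2) = (2 + 5 + 5 + 5) / 4 = 17/4 = 4.25

Step 2 — sample variances and covariances s[i,j] = (1/(n-1)) · Σ_k (x_{k,i} - mean_i) · (x_{k,j} - mean_j), with n-1 = 3:
  s[X_1,X_1] = ((0.25)·(0.25) + (-1.75)·(-1.75) + (-1.75)·(-1.75) + (3.25)·(3.25)) / 3 = 16.75/3 = 5.5833
  s[X_1,X_2] = ((0.25)·(-2.25) + (-1.75)·(0.75) + (-1.75)·(0.75) + (3.25)·(0.75)) / 3 = -0.75/3 = -0.25
  s[X_2,X_2] = ((-2.25)·(-2.25) + (0.75)·(0.75) + (0.75)·(0.75) + (0.75)·(0.75)) / 3 = 6.75/3 = 2.25
  Sample standard deviations s_i = √(s[i,i]):
  s(X_1) = √(5.5833) = 2.3629
  s(X_2) = √(2.25) = 1.5

Step 3 — r_{ij} = s_{ij} / (s_i · s_j):
  r[X_1,X_1] = 1 (diagonal).
  r[X_1,X_2] = -0.25 / (2.3629 · 1.5) = -0.25 / 3.5444 = -0.0705
  r[X_2,X_2] = 1 (diagonal).

R is symmetric with unit diagonal. Assembling:

R = [[1, -0.0705],
 [-0.0705, 1]]


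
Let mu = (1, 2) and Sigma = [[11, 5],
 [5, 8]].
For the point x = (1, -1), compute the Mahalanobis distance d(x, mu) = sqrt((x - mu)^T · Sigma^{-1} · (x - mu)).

Step 1 — centre the observation: (x - mu) = (0, -3).

Step 2 — invert Sigma. det(Sigma) = 11·8 - (5)² = 63.
  Sigma^{-1} = (1/det) · [[d, -b], [-b, a]] = [[0.127, -0.0794],
 [-0.0794, 0.1746]].

Step 3 — form the quadratic (x - mu)^T · Sigma^{-1} · (x - mu):
  Sigma^{-1} · (x - mu) = (0.2381, -0.5238).
  (x - mu)^T · [Sigma^{-1} · (x - mu)] = (0)·(0.2381) + (-3)·(-0.5238) = 1.5714.

Step 4 — take square root: d = √(1.5714) ≈ 1.2536.

d(x, mu) = √(1.5714) ≈ 1.2536


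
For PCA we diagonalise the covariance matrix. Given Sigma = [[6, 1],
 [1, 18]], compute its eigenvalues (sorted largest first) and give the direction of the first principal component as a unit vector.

Step 1 — characteristic polynomial of 2×2 Sigma:
  det(Sigma - λI) = λ² - trace · λ + det = 0.
  trace = 6 + 18 = 24, det = 6·18 - (1)² = 107.
Step 2 — discriminant:
  Δ = trace² - 4·det = 576 - 428 = 148.
Step 3 — eigenvalues:
  λ = (trace ± √Δ)/2 = (24 ± 12.1655)/2,
  λ_1 = 18.0828,  λ_2 = 5.9172.

Step 4 — unit eigenvector for λ_1: solve (Sigma - λ_1 I)v = 0. First row:
  (6 - 18.0828)·v_x + (1)·v_y = 0, i.e. (-12.0828)·v_x + (1)·v_y = 0,
  so v ∝ (b, λ_1 - a) = (1, 12.0828) = u.
  ||u|| = √((1)² + (12.0828)²) = √(146.9932) ≈ 12.1241,
  v_1 = u/||u|| ≈ (0.0825, 0.9966) (||v_1|| = 1).

λ_1 = 18.0828,  λ_2 = 5.9172;  v_1 ≈ (0.0825, 0.9966)


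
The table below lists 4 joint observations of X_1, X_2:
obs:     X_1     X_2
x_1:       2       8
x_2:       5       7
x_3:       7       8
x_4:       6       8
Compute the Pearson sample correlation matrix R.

Step 1 — column means:
  mean(X_1) = (2 + 5 + 7 + 6) / 4 = 20/4 = 5
  mean(X_2) = (8 + 7 + 8 + 8) / 4 = 31/4 = 7.75

Step 2 — sample variances and covariances s[i,j] = (1/(n-1)) · Σ_k (x_{k,i} - mean_i) · (x_{k,j} - mean_j), with n-1 = 3:
  s[X_1,X_1] = ((-3)·(-3) + (0)·(0) + (2)·(2) + (1)·(1)) / 3 = 14/3 = 4.6667
  s[X_1,X_2] = ((-3)·(0.25) + (0)·(-0.75) + (2)·(0.25) + (1)·(0.25)) / 3 = 0/3 = 0
  s[X_2,X_2] = ((0.25)·(0.25) + (-0.75)·(-0.75) + (0.25)·(0.25) + (0.25)·(0.25)) / 3 = 0.75/3 = 0.25
  Sample standard deviations s_i = √(s[i,i]):
  s(X_1) = √(4.6667) = 2.1602
  s(X_2) = √(0.25) = 0.5

Step 3 — r_{ij} = s_{ij} / (s_i · s_j):
  r[X_1,X_1] = 1 (diagonal).
  r[X_1,X_2] = 0 / (2.1602 · 0.5) = 0 / 1.0801 = 0
  r[X_2,X_2] = 1 (diagonal).

R is symmetric with unit diagonal. Assembling:

R = [[1, 0],
 [0, 1]]


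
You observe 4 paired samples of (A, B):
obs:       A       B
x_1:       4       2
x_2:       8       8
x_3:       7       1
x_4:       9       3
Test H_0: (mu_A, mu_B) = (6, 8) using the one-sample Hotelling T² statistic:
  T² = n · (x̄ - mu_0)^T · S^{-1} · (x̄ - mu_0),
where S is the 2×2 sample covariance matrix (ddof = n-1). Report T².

Step 1 — sample mean vector:
  mean(A) = (4 + 8 + 7 + 9) / 4 = 28/4 = 7
  mean(B) = (2 + 8 + 1 + 3) / 4 = 14/4 = 3.5
  x̄ = (7, 3.5),  deviation x̄ - mu_0 = (7, 3.5) - (6, 8) = (1, -4.5).

Step 2 — sample covariance matrix, S[i,j] = (1/(n-1)) · Σ_k (x_{k,i} - mean_i) · (x_{k,j} - mean_j), divisor n-1 = 3:
  S[A,A] = ((-3)·(-3) + (1)·(1) + (0)·(0) + (2)·(2)) / 3 = 14/3 = 4.6667
  S[A,B] = ((-3)·(-1.5) + (1)·(4.5) + (0)·(-2.5) + (2)·(-0.5)) / 3 = 8/3 = 2.6667
  S[B,B] = ((-1.5)·(-1.5) + (4.5)·(4.5) + (-2.5)·(-2.5) + (-0.5)·(-0.5)) / 3 = 29/3 = 9.6667
  S = [[4.6667, 2.6667],
 [2.6667, 9.6667]].

Step 3 — invert S. det(S) = 4.6667·9.6667 - (2.6667)² = 38.
  S^{-1} = (1/det) · [[d, -b], [-b, a]] = [[0.2544, -0.0702],
 [-0.0702, 0.1228]].

Step 4 — quadratic form (x̄ - mu_0)^T · S^{-1} · (x̄ - mu_0):
  S^{-1} · (x̄ - mu_0) = (0.5702, -0.6228),
  (x̄ - mu_0)^T · [...] = (1)·(0.5702) + (-4.5)·(-0.6228) = 3.3728.

Step 5 — scale by n: T² = 4 · 3.3728 = 13.4912.

T² ≈ 13.4912


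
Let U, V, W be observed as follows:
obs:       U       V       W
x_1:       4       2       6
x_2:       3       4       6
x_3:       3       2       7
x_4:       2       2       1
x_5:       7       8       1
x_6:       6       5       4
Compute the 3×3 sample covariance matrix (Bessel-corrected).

Step 1 — column means:
  mean(U) = (4 + 3 + 3 + 2 + 7 + 6) / 6 = 25/6 = 4.1667
  mean(V) = (2 + 4 + 2 + 2 + 8 + 5) / 6 = 23/6 = 3.8333
  mean(W) = (6 + 6 + 7 + 1 + 1 + 4) / 6 = 25/6 = 4.1667

Step 2 — sample covariance S[i,j] = (1/(n-1)) · Σ_k (x_{k,i} - mean_i) · (x_{k,j} - mean_j), with n-1 = 5.
  S[U,U] = ((-0.1667)·(-0.1667) + (-1.1667)·(-1.1667) + (-1.1667)·(-1.1667) + (-2.1667)·(-2.1667) + (2.8333)·(2.8333) + (1.8333)·(1.8333)) / 5 = 18.8333/5 = 3.7667
  S[U,V] = ((-0.1667)·(-1.8333) + (-1.1667)·(0.1667) + (-1.1667)·(-1.8333) + (-2.1667)·(-1.8333) + (2.8333)·(4.1667) + (1.8333)·(1.1667)) / 5 = 20.1667/5 = 4.0333
  S[U,W] = ((-0.1667)·(1.8333) + (-1.1667)·(1.8333) + (-1.1667)·(2.8333) + (-2.1667)·(-3.1667) + (2.8333)·(-3.1667) + (1.8333)·(-0.1667)) / 5 = -8.1667/5 = -1.6333
  S[V,V] = ((-1.8333)·(-1.8333) + (0.1667)·(0.1667) + (-1.8333)·(-1.8333) + (-1.8333)·(-1.8333) + (4.1667)·(4.1667) + (1.1667)·(1.1667)) / 5 = 28.8333/5 = 5.7667
  S[V,W] = ((-1.8333)·(1.8333) + (0.1667)·(1.8333) + (-1.8333)·(2.8333) + (-1.8333)·(-3.1667) + (4.1667)·(-3.1667) + (1.1667)·(-0.1667)) / 5 = -15.8333/5 = -3.1667
  S[W,W] = ((1.8333)·(1.8333) + (1.8333)·(1.8333) + (2.8333)·(2.8333) + (-3.1667)·(-3.1667) + (-3.1667)·(-3.1667) + (-0.1667)·(-0.1667)) / 5 = 34.8333/5 = 6.9667

S is symmetric (S[j,i] = S[i,j]). Assembling:

S = [[3.7667, 4.0333, -1.6333],
 [4.0333, 5.7667, -3.1667],
 [-1.6333, -3.1667, 6.9667]]


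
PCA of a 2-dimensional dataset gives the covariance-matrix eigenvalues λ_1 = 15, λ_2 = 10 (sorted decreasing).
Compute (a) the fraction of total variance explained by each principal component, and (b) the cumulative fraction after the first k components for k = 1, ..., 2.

Step 1 — total variance = trace(Sigma) = Σ λ_i = 15 + 10 = 25.

Step 2 — fraction explained by component i = λ_i / Σ λ:
  PC1: 15/25 = 0.6
  PC2: 10/25 = 0.4

Step 3 — cumulative fraction after k components = (λ_1 + ... + λ_k) / Σ λ:
  k = 1: 15/25 = 0.6
  k = 2: (15 + 10)/25 = 25/25 = 1

Summary (fraction, with percent):

explained: PC1 0.6 (60%), PC2 0.4 (40%);  cumulative: 0.6, 1
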